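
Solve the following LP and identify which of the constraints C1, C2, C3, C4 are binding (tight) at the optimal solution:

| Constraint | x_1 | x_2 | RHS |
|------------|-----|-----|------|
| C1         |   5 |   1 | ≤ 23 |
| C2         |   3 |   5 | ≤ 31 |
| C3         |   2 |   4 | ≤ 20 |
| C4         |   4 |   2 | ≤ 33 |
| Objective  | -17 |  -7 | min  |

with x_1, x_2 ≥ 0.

At x_1 = 4, x_2 = 3, compute slack b - a·x for each constraint:
  C1: 23 − 23 = 0  (binding)
  C2: 31 − 27 = 4  (slack)
  C3: 20 − 20 = 0  (binding)
  C4: 33 − 22 = 11  (slack)

Optimal: x_1 = 4, x_2 = 3
Binding: C1, C3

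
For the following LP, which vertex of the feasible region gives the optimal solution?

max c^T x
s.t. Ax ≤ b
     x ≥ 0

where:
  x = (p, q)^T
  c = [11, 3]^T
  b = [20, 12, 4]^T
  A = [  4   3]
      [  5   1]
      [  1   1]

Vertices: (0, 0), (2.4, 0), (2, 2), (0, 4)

Evaluate the objective at each vertex of the feasible region:
  z(0, 0) = 0
  z(2.4, 0) = 26.4
  z(2, 2) = 28  ←
  z(0, 4) = 12
The maximum is at p = 2, q = 2.

(2, 2)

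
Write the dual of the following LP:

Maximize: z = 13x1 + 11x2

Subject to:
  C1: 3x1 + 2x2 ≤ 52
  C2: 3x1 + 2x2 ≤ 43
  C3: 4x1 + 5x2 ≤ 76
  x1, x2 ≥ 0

Primal max cᵀx s.t. Ax ≤ b, x ≥ 0  →  Dual min bᵀy s.t. Aᵀy ≥ c, y ≥ 0.

Minimize: z = 52y1 + 43y2 + 76y3

Subject to:
  3y1 + 3y2 + 4y3 ≥ 13
  2y1 + 2y2 + 5y3 ≥ 11
  y1, y2, y3 ≥ 0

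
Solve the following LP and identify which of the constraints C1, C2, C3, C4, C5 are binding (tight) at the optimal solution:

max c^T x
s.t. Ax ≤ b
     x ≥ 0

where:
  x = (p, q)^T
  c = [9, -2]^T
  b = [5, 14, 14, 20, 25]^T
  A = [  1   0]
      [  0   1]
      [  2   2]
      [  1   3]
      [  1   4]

At p = 5, q = 0, compute slack b - a·x for each constraint:
  C1: 5 − 5 = 0  (binding)
  C2: 14 − 0 = 14  (slack)
  C3: 14 − 10 = 4  (slack)
  C4: 20 − 5 = 15  (slack)
  C5: 25 − 5 = 20  (slack)

Optimal: p = 5, q = 0
Binding: C1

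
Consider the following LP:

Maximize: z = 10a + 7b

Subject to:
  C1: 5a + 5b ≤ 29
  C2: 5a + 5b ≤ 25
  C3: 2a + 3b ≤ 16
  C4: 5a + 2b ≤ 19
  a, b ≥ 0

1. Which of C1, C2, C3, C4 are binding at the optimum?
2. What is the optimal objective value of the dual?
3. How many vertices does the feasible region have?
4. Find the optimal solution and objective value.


1. C2, C4
2. 44
3. 4
4. a = 3, b = 2, z = 44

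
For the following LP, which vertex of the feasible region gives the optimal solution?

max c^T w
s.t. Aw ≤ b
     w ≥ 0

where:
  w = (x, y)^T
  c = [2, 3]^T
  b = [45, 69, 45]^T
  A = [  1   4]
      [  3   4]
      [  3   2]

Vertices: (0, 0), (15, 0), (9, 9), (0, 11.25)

Evaluate the objective at each vertex of the feasible region:
  z(0, 0) = 0
  z(15, 0) = 30
  z(9, 9) = 45  ←
  z(0, 11.25) = 33.75
The maximum is at x = 9, y = 9.

(9, 9)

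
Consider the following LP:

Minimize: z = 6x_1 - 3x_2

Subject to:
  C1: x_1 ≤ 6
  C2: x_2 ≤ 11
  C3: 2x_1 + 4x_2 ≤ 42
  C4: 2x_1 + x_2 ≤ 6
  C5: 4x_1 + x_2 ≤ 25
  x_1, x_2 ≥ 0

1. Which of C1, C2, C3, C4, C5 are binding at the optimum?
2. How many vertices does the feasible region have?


1. C4
2. 3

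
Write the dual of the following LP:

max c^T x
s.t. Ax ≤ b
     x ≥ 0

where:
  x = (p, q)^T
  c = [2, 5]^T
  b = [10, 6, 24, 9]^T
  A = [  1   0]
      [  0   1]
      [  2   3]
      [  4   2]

Primal max cᵀx s.t. Ax ≤ b, x ≥ 0  →  Dual min bᵀy s.t. Aᵀy ≥ c, y ≥ 0.

Minimize: z = 10y1 + 6y2 + 24y3 + 9y4

Subject to:
  y1 + 2y3 + 4y4 ≥ 2
  y2 + 3y3 + 2y4 ≥ 5
  y1, y2, y3, y4 ≥ 0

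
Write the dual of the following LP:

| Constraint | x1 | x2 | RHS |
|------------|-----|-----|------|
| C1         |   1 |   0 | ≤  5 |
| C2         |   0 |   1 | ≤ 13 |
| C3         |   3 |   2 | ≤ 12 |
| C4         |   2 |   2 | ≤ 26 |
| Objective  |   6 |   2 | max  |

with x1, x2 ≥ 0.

Primal max cᵀx s.t. Ax ≤ b, x ≥ 0  →  Dual min bᵀy s.t. Aᵀy ≥ c, y ≥ 0.

Minimize: z = 5y1 + 13y2 + 12y3 + 26y4

Subject to:
  y1 + 3y3 + 2y4 ≥ 6
  y2 + 2y3 + 2y4 ≥ 2
  y1, y2, y3, y4 ≥ 0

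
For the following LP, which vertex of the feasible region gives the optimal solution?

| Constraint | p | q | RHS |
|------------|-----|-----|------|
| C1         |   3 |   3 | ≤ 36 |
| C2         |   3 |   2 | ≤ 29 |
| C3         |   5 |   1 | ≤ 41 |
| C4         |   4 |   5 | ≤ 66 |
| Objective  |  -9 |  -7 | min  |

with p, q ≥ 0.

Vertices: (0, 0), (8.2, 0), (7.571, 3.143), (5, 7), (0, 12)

Evaluate the objective at each vertex of the feasible region:
  z(0, 0) = 0
  z(8.2, 0) = -73.8
  z(7.571, 3.143) = -90.14
  z(5, 7) = -94  ←
  z(0, 12) = -84
The minimum is at p = 5, q = 7.

(5, 7)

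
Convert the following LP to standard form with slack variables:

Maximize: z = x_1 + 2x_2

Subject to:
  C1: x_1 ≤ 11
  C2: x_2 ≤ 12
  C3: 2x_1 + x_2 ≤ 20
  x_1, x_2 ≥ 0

max z = x_1 + 2x_2

s.t.
  x_1 + s1 = 11
  x_2 + s2 = 12
  2x_1 + x_2 + s3 = 20
  x_1, x_2, s1, s2, s3 ≥ 0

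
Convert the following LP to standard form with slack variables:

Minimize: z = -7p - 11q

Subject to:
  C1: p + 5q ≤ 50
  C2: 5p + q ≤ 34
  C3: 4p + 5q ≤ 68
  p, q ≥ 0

min z = -7p - 11q

s.t.
  p + 5q + s1 = 50
  5p + q + s2 = 34
  4p + 5q + s3 = 68
  p, q, s1, s2, s3 ≥ 0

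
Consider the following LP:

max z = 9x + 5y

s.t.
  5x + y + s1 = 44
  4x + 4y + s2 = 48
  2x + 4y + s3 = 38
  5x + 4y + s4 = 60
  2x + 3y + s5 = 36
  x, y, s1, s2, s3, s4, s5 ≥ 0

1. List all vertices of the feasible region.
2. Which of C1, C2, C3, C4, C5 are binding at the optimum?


1. (0, 0), (8.8, 0), (8, 4), (5, 7), (0, 9.5)
2. C1, C2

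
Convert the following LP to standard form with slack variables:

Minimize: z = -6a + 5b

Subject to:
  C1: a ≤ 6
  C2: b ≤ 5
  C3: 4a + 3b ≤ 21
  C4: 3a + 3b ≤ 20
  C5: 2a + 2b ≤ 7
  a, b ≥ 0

min z = -6a + 5b

s.t.
  a + s1 = 6
  b + s2 = 5
  4a + 3b + s3 = 21
  3a + 3b + s4 = 20
  2a + 2b + s5 = 7
  a, b, s1, s2, s3, s4, s5 ≥ 0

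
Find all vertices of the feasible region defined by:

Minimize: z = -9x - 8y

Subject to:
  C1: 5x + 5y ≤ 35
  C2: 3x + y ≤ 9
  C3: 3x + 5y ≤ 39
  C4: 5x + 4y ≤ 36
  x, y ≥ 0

(0, 0), (3, 0), (1, 6), (0, 7)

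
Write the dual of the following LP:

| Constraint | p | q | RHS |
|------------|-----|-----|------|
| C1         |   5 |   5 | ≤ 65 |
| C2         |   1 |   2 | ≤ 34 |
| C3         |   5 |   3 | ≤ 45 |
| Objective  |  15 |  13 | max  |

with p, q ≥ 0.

Primal max cᵀx s.t. Ax ≤ b, x ≥ 0  →  Dual min bᵀy s.t. Aᵀy ≥ c, y ≥ 0.

Minimize: z = 65y1 + 34y2 + 45y3

Subject to:
  5y1 + y2 + 5y3 ≥ 15
  5y1 + 2y2 + 3y3 ≥ 13
  y1, y2, y3 ≥ 0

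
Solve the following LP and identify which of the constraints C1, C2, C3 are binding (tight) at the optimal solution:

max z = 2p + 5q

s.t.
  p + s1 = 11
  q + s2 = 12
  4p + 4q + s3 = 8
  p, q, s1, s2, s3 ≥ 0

At p = 0, q = 2, compute slack b - a·x for each constraint:
  C1: 11 − 0 = 11  (slack)
  C2: 12 − 2 = 10  (slack)
  C3: 8 − 8 = 0  (binding)

Optimal: p = 0, q = 2
Binding: C3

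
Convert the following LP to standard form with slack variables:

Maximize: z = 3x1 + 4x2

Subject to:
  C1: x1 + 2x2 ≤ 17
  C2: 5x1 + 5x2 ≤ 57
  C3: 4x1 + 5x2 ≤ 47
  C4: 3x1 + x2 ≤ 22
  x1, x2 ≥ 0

max z = 3x1 + 4x2

s.t.
  x1 + 2x2 + s1 = 17
  5x1 + 5x2 + s2 = 57
  4x1 + 5x2 + s3 = 47
  3x1 + x2 + s4 = 22
  x1, x2, s1, s2, s3, s4 ≥ 0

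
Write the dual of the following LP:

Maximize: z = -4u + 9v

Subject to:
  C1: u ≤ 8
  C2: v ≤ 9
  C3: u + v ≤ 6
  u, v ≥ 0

Primal max cᵀx s.t. Ax ≤ b, x ≥ 0  →  Dual min bᵀy s.t. Aᵀy ≥ c, y ≥ 0.

Minimize: z = 8y1 + 9y2 + 6y3

Subject to:
  y1 + y3 ≥ -4
  y2 + y3 ≥ 9
  y1, y2, y3 ≥ 0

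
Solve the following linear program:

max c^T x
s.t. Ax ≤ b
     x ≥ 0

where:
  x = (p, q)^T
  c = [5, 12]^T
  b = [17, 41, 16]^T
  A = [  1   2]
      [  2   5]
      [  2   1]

Evaluate the objective at each vertex of the feasible region:
  z(0, 0) = 0
  z(8, 0) = 40
  z(5, 6) = 97
  z(3, 7) = 99  ←
  z(0, 8.2) = 98.4
The maximum is at p = 3, q = 7.

p = 3, q = 7, z = 99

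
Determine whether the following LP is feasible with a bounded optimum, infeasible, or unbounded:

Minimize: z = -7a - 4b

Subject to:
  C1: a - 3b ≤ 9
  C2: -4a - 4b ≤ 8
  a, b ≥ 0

Unbounded (objective can decrease without bound)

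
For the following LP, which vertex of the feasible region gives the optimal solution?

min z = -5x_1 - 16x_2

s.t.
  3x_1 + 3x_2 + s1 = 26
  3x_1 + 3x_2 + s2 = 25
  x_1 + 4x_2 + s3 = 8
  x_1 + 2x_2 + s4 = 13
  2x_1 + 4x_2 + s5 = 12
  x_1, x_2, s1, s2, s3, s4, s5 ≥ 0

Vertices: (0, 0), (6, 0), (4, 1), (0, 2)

Evaluate the objective at each vertex of the feasible region:
  z(0, 0) = 0
  z(6, 0) = -30
  z(4, 1) = -36  ←
  z(0, 2) = -32
The minimum is at x_1 = 4, x_2 = 1.

(4, 1)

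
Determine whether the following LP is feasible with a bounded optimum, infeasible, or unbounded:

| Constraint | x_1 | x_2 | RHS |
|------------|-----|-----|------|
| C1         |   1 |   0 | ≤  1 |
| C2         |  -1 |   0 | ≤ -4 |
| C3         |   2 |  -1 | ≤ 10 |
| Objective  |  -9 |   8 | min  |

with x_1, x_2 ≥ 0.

Infeasible (no feasible solution exists)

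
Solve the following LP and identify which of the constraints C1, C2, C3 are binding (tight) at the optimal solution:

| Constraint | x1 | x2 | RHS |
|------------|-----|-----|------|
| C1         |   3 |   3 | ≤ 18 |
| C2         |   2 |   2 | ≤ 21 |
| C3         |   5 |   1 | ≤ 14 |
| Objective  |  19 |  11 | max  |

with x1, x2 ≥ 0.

At x1 = 2, x2 = 4, compute slack b - a·x for each constraint:
  C1: 18 − 18 = 0  (binding)
  C2: 21 − 12 = 9  (slack)
  C3: 14 − 14 = 0  (binding)

Optimal: x1 = 2, x2 = 4
Binding: C1, C3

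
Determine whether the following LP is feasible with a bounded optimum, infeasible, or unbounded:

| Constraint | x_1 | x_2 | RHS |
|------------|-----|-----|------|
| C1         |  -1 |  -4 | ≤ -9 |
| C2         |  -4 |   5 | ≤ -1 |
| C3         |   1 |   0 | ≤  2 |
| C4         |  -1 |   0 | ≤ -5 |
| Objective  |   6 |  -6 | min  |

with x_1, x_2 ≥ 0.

Infeasible (no feasible solution exists)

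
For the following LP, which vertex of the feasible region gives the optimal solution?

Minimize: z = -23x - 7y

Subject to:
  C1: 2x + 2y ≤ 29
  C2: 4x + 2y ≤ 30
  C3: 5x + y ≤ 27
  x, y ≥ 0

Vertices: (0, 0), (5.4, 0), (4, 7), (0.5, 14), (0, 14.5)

Evaluate the objective at each vertex of the feasible region:
  z(0, 0) = 0
  z(5.4, 0) = -124.2
  z(4, 7) = -141  ←
  z(0.5, 14) = -109.5
  z(0, 14.5) = -101.5
The minimum is at x = 4, y = 7.

(4, 7)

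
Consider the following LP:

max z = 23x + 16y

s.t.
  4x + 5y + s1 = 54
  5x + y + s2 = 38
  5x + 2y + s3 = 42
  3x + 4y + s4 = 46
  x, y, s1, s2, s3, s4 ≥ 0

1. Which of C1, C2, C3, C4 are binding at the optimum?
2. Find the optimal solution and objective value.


1. C1, C3
2. x = 6, y = 6, z = 234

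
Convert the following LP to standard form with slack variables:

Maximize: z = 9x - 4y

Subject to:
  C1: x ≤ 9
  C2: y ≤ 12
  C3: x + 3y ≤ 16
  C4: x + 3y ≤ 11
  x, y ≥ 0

max z = 9x - 4y

s.t.
  x + s1 = 9
  y + s2 = 12
  x + 3y + s3 = 16
  x + 3y + s4 = 11
  x, y, s1, s2, s3, s4 ≥ 0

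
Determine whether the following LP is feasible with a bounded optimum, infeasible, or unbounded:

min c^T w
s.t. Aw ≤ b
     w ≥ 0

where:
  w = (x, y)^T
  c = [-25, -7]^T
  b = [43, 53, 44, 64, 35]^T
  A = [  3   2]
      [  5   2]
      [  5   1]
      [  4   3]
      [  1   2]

Feasible with a bounded optimal solution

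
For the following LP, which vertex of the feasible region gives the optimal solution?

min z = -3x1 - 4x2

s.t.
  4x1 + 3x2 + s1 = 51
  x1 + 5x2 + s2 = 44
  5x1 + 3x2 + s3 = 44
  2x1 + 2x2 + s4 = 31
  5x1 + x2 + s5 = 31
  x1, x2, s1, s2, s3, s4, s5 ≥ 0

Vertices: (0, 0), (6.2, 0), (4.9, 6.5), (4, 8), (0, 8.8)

Evaluate the objective at each vertex of the feasible region:
  z(0, 0) = 0
  z(6.2, 0) = -18.6
  z(4.9, 6.5) = -40.7
  z(4, 8) = -44  ←
  z(0, 8.8) = -35.2
The minimum is at x1 = 4, x2 = 8.

(4, 8)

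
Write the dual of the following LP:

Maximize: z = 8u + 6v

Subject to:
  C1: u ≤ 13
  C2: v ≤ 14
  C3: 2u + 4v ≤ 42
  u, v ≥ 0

Primal max cᵀx s.t. Ax ≤ b, x ≥ 0  →  Dual min bᵀy s.t. Aᵀy ≥ c, y ≥ 0.

Minimize: z = 13y1 + 14y2 + 42y3

Subject to:
  y1 + 2y3 ≥ 8
  y2 + 4y3 ≥ 6
  y1, y2, y3 ≥ 0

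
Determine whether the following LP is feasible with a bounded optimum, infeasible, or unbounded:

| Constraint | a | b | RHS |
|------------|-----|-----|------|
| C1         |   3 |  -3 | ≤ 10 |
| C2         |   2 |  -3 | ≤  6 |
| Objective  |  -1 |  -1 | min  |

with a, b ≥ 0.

Unbounded (objective can decrease without bound)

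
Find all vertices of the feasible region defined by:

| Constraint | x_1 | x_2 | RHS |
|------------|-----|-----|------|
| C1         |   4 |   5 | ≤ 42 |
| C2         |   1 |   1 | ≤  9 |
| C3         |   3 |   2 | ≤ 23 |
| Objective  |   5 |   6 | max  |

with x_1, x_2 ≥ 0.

(0, 0), (7.667, 0), (5, 4), (3, 6), (0, 8.4)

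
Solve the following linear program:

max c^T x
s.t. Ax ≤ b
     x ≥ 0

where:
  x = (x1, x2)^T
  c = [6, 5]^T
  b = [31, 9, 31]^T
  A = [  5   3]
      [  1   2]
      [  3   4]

Evaluate the objective at each vertex of the feasible region:
  z(0, 0) = 0
  z(6.2, 0) = 37.2
  z(5, 2) = 40  ←
  z(0, 4.5) = 22.5
The maximum is at x1 = 5, x2 = 2.

x1 = 5, x2 = 2, z = 40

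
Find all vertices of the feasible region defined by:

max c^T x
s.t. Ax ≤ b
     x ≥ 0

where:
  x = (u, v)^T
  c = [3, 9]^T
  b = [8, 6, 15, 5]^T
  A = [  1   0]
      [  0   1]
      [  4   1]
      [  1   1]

(0, 0), (3.75, 0), (3.333, 1.667), (0, 5)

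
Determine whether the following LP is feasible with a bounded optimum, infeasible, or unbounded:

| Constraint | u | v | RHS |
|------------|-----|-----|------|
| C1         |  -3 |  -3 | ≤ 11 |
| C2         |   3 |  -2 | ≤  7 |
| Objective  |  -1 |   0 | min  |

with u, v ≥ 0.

Unbounded (objective can decrease without bound)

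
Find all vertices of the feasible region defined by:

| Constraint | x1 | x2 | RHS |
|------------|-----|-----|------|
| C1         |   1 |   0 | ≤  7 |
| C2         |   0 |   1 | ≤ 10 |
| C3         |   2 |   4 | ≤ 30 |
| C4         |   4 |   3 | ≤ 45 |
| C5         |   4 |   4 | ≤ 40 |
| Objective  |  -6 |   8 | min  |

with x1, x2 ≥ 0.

(0, 0), (7, 0), (7, 3), (5, 5), (0, 7.5)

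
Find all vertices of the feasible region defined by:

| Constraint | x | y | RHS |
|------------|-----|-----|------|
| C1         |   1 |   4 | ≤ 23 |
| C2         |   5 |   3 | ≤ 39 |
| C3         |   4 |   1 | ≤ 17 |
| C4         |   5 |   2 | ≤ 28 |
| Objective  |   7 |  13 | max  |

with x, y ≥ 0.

(0, 0), (4.25, 0), (3, 5), (0, 5.75)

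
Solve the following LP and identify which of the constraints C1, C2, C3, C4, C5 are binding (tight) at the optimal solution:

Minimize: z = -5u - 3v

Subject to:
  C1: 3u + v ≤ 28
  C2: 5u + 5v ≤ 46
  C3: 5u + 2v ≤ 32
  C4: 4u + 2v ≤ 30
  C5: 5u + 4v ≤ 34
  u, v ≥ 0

At u = 6, v = 1, compute slack b - a·x for each constraint:
  C1: 28 − 19 = 9  (slack)
  C2: 46 − 35 = 11  (slack)
  C3: 32 − 32 = 0  (binding)
  C4: 30 − 26 = 4  (slack)
  C5: 34 − 34 = 0  (binding)

Optimal: u = 6, v = 1
Binding: C3, C5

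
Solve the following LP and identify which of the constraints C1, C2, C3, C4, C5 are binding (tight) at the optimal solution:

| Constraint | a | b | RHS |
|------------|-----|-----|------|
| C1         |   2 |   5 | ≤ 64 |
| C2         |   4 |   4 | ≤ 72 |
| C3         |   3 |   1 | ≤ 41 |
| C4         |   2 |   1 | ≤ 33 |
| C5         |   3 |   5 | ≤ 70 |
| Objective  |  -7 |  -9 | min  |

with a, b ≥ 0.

At a = 10, b = 8, compute slack b - a·x for each constraint:
  C1: 64 − 60 = 4  (slack)
  C2: 72 − 72 = 0  (binding)
  C3: 41 − 38 = 3  (slack)
  C4: 33 − 28 = 5  (slack)
  C5: 70 − 70 = 0  (binding)

Optimal: a = 10, b = 8
Binding: C2, C5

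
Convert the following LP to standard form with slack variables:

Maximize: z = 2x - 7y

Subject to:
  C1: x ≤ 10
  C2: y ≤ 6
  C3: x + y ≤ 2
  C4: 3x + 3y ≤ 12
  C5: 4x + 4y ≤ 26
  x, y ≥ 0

max z = 2x - 7y

s.t.
  x + s1 = 10
  y + s2 = 6
  x + y + s3 = 2
  3x + 3y + s4 = 12
  4x + 4y + s5 = 26
  x, y, s1, s2, s3, s4, s5 ≥ 0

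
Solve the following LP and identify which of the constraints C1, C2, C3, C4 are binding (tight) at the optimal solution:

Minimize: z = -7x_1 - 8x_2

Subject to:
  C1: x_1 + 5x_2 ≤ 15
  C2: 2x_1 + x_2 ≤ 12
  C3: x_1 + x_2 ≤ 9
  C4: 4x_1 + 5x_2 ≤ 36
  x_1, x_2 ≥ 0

At x_1 = 5, x_2 = 2, compute slack b - a·x for each constraint:
  C1: 15 − 15 = 0  (binding)
  C2: 12 − 12 = 0  (binding)
  C3: 9 − 7 = 2  (slack)
  C4: 36 − 30 = 6  (slack)

Optimal: x_1 = 5, x_2 = 2
Binding: C1, C2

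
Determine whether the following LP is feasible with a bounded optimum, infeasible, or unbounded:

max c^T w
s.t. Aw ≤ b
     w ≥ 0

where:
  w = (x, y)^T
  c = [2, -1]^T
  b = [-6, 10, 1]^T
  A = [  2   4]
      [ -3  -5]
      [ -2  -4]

Infeasible (no feasible solution exists)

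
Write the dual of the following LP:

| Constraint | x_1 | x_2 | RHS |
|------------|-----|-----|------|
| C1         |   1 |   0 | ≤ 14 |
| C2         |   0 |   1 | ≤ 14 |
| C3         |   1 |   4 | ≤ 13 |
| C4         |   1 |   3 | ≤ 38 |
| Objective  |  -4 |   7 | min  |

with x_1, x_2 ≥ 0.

Primal min cᵀx s.t. Ax ≤ b, x ≥ 0  →  Dual max −bᵀy s.t. Aᵀy ≥ −c, y ≥ 0.

Maximize: z = -14y1 - 14y2 - 13y3 - 38y4

Subject to:
  y1 + y3 + y4 ≥ 4
  y2 + 4y3 + 3y4 ≥ -7
  y1, y2, y3, y4 ≥ 0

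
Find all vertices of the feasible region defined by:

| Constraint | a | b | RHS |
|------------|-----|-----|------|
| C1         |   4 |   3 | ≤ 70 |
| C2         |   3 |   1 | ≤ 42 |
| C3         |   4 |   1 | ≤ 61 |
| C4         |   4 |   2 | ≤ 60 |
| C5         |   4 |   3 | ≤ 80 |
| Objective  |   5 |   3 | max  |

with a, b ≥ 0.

(0, 0), (14, 0), (12, 6), (10, 10), (0, 23.33)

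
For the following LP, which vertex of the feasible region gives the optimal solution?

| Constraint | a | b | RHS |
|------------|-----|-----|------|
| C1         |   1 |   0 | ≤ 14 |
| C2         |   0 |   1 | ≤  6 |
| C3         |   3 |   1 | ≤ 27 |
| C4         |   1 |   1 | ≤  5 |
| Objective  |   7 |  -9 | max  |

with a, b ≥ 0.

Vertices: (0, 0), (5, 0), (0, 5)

Evaluate the objective at each vertex of the feasible region:
  z(0, 0) = 0
  z(5, 0) = 35  ←
  z(0, 5) = -45
The maximum is at a = 5, b = 0.

(5, 0)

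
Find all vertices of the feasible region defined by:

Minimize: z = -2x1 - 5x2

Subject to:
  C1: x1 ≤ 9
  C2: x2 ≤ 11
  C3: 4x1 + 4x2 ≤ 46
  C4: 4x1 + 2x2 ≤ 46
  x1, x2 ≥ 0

(0, 0), (9, 0), (9, 2.5), (0.5, 11), (0, 11)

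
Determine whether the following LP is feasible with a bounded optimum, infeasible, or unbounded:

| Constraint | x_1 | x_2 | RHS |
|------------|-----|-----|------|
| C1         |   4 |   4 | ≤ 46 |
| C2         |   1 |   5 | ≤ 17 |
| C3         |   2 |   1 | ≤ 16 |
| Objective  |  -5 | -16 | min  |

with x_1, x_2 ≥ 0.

Feasible with a bounded optimal solution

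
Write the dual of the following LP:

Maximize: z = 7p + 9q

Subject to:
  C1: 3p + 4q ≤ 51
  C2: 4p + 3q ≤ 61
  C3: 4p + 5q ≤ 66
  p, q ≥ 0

Primal max cᵀx s.t. Ax ≤ b, x ≥ 0  →  Dual min bᵀy s.t. Aᵀy ≥ c, y ≥ 0.

Minimize: z = 51y1 + 61y2 + 66y3

Subject to:
  3y1 + 4y2 + 4y3 ≥ 7
  4y1 + 3y2 + 5y3 ≥ 9
  y1, y2, y3 ≥ 0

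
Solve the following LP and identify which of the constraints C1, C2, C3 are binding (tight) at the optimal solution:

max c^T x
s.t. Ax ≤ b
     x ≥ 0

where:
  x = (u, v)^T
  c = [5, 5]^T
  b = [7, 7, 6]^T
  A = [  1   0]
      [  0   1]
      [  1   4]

At u = 6, v = 0, compute slack b - a·x for each constraint:
  C1: 7 − 6 = 1  (slack)
  C2: 7 − 0 = 7  (slack)
  C3: 6 − 6 = 0  (binding)

Optimal: u = 6, v = 0
Binding: C3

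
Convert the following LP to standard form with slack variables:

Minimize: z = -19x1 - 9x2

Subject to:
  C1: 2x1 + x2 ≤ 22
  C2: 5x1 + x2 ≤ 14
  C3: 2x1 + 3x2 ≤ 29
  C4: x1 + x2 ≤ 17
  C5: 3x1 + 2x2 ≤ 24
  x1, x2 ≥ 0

min z = -19x1 - 9x2

s.t.
  2x1 + x2 + s1 = 22
  5x1 + x2 + s2 = 14
  2x1 + 3x2 + s3 = 29
  x1 + x2 + s4 = 17
  3x1 + 2x2 + s5 = 24
  x1, x2, s1, s2, s3, s4, s5 ≥ 0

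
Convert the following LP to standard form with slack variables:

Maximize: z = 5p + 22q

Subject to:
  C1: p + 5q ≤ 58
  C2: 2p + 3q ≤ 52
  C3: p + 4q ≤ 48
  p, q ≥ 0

max z = 5p + 22q

s.t.
  p + 5q + s1 = 58
  2p + 3q + s2 = 52
  p + 4q + s3 = 48
  p, q, s1, s2, s3 ≥ 0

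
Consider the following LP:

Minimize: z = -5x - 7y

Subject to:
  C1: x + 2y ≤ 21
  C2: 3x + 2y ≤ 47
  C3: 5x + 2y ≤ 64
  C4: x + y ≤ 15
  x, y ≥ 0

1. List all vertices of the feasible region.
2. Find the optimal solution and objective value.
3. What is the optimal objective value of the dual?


1. (0, 0), (12.8, 0), (11.33, 3.667), (9, 6), (0, 10.5)
2. x = 9, y = 6, z = -87
3. -87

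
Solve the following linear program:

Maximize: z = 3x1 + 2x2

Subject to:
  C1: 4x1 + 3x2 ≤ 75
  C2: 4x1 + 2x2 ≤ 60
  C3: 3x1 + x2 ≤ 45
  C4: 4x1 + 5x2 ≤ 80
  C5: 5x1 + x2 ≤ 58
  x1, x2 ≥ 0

Evaluate the objective at each vertex of the feasible region:
  z(0, 0) = 0
  z(11.6, 0) = 34.8
  z(10, 8) = 46  ←
  z(0, 16) = 32
The maximum is at x1 = 10, x2 = 8.

x1 = 10, x2 = 8, z = 46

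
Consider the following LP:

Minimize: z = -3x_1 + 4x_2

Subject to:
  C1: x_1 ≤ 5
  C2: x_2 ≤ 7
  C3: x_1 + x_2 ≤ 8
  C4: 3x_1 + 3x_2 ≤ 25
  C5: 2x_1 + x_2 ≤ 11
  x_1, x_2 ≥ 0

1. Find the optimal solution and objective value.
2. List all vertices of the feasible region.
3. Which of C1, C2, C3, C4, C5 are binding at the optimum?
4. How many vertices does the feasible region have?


1. x_1 = 5, x_2 = 0, z = -15
2. (0, 0), (5, 0), (5, 1), (3, 5), (1, 7), (0, 7)
3. C1
4. 6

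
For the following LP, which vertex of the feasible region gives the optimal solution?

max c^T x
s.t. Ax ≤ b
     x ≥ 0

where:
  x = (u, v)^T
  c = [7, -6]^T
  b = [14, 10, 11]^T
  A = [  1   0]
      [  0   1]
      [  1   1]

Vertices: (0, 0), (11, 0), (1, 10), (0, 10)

Evaluate the objective at each vertex of the feasible region:
  z(0, 0) = 0
  z(11, 0) = 77  ←
  z(1, 10) = -53
  z(0, 10) = -60
The maximum is at u = 11, v = 0.

(11, 0)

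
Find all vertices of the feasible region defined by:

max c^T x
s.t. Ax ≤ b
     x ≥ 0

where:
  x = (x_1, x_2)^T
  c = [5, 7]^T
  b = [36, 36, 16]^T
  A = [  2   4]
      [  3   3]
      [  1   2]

(0, 0), (12, 0), (8, 4), (0, 8)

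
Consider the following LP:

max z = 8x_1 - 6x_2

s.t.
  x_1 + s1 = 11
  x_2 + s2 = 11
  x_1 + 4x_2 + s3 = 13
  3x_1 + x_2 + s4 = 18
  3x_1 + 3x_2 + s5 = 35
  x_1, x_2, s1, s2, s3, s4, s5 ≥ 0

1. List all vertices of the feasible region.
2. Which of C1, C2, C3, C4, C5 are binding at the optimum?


1. (0, 0), (6, 0), (5.364, 1.909), (0, 3.25)
2. C4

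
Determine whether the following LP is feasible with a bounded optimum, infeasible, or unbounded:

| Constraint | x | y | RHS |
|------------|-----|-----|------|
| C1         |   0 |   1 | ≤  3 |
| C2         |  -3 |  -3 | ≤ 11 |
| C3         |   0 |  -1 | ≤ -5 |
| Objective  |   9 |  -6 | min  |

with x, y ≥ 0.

Infeasible (no feasible solution exists)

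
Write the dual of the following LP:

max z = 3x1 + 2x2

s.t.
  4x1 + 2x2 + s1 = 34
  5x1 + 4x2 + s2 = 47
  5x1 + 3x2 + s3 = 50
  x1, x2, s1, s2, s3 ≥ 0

Primal max cᵀx s.t. Ax ≤ b, x ≥ 0  →  Dual min bᵀy s.t. Aᵀy ≥ c, y ≥ 0.

Minimize: z = 34y1 + 47y2 + 50y3

Subject to:
  4y1 + 5y2 + 5y3 ≥ 3
  2y1 + 4y2 + 3y3 ≥ 2
  y1, y2, y3 ≥ 0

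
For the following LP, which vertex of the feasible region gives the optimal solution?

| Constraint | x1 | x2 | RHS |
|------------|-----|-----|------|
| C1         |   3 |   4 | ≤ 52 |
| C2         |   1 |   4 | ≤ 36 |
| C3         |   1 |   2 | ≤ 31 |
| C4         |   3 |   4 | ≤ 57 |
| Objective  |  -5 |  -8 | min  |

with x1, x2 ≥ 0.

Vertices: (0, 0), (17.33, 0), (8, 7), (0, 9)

Evaluate the objective at each vertex of the feasible region:
  z(0, 0) = 0
  z(17.33, 0) = -86.67
  z(8, 7) = -96  ←
  z(0, 9) = -72
The minimum is at x1 = 8, x2 = 7.

(8, 7)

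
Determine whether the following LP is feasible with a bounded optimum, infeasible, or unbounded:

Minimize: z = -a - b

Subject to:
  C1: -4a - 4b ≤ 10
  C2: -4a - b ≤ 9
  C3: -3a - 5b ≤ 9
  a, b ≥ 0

Unbounded (objective can decrease without bound)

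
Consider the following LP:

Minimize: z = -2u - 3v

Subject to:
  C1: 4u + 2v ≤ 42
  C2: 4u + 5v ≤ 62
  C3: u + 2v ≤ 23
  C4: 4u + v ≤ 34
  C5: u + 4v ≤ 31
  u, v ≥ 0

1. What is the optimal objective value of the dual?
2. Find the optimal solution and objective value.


1. -32
2. u = 7, v = 6, z = -32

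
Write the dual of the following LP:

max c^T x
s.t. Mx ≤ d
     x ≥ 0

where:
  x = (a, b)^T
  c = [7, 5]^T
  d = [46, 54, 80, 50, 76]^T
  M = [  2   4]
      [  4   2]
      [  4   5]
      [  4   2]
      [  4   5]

Primal max cᵀx s.t. Ax ≤ b, x ≥ 0  →  Dual min bᵀy s.t. Aᵀy ≥ c, y ≥ 0.

Minimize: z = 46y1 + 54y2 + 80y3 + 50y4 + 76y5

Subject to:
  2y1 + 4y2 + 4y3 + 4y4 + 4y5 ≥ 7
  4y1 + 2y2 + 5y3 + 2y4 + 5y5 ≥ 5
  y1, y2, y3, y4, y5 ≥ 0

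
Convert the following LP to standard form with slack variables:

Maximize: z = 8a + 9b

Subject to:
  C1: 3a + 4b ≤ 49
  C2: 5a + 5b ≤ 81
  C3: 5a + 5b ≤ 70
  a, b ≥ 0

max z = 8a + 9b

s.t.
  3a + 4b + s1 = 49
  5a + 5b + s2 = 81
  5a + 5b + s3 = 70
  a, b, s1, s2, s3 ≥ 0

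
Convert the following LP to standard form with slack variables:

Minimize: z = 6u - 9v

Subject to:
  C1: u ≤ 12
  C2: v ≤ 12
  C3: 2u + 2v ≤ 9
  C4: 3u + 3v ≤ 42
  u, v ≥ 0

min z = 6u - 9v

s.t.
  u + s1 = 12
  v + s2 = 12
  2u + 2v + s3 = 9
  3u + 3v + s4 = 42
  u, v, s1, s2, s3, s4 ≥ 0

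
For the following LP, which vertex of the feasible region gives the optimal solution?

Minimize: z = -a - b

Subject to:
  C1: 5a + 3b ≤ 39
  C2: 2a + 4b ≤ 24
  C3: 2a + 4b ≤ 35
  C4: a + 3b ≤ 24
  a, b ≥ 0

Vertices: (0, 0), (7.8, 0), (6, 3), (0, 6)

Evaluate the objective at each vertex of the feasible region:
  z(0, 0) = 0
  z(7.8, 0) = -7.8
  z(6, 3) = -9  ←
  z(0, 6) = -6
The minimum is at a = 6, b = 3.

(6, 3)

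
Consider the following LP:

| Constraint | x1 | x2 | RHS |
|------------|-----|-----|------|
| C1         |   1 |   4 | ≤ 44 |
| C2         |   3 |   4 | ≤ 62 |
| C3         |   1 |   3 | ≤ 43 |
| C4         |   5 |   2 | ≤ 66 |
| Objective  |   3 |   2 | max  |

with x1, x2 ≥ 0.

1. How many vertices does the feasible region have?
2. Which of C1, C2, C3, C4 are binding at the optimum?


1. 5
2. C2, C4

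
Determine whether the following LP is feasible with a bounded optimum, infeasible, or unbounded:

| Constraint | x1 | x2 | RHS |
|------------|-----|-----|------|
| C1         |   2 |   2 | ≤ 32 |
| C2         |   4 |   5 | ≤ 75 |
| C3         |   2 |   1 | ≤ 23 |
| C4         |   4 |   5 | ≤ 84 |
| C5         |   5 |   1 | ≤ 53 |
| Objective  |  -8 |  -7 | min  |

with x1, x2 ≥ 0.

Feasible with a bounded optimal solution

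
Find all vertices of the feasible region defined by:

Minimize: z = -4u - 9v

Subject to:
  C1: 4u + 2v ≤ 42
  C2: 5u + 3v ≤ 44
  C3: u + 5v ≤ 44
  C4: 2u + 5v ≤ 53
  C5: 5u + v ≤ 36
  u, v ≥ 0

(0, 0), (7.2, 0), (6.4, 4), (4, 8), (0, 8.8)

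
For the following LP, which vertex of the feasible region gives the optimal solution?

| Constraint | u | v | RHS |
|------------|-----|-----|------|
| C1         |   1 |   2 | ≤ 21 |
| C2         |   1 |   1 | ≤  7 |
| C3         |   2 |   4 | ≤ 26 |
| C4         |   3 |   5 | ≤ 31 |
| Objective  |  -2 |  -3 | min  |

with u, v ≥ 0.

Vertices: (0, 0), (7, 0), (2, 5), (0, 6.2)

Evaluate the objective at each vertex of the feasible region:
  z(0, 0) = 0
  z(7, 0) = -14
  z(2, 5) = -19  ←
  z(0, 6.2) = -18.6
The minimum is at u = 2, v = 5.

(2, 5)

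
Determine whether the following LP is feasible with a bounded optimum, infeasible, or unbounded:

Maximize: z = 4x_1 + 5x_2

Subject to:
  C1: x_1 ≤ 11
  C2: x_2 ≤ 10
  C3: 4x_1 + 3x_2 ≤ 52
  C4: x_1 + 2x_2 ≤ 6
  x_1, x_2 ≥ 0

Feasible with a bounded optimal solution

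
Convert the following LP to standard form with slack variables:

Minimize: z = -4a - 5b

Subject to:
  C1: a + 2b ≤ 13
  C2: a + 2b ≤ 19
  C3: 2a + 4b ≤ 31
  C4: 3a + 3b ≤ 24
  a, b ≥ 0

min z = -4a - 5b

s.t.
  a + 2b + s1 = 13
  a + 2b + s2 = 19
  2a + 4b + s3 = 31
  3a + 3b + s4 = 24
  a, b, s1, s2, s3, s4 ≥ 0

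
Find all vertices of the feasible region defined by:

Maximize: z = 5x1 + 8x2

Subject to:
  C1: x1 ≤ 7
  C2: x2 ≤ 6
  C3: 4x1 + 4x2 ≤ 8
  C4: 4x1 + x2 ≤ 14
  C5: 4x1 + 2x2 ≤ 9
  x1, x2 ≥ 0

(0, 0), (2, 0), (0, 2)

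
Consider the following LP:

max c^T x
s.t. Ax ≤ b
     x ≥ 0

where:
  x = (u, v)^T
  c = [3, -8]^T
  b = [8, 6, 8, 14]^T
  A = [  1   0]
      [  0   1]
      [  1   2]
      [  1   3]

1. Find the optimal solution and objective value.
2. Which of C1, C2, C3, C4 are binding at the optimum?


1. u = 8, v = 0, z = 24
2. C1, C3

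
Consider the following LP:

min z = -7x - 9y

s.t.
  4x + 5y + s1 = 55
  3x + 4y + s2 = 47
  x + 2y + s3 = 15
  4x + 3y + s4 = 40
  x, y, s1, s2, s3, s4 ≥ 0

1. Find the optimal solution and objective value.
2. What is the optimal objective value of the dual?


1. x = 7, y = 4, z = -85
2. -85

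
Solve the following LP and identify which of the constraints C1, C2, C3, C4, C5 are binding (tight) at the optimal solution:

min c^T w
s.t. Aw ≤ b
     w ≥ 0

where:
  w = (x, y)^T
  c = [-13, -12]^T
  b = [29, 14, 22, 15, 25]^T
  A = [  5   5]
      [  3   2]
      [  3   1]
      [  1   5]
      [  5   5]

At x = 4, y = 1, compute slack b - a·x for each constraint:
  C1: 29 − 25 = 4  (slack)
  C2: 14 − 14 = 0  (binding)
  C3: 22 − 13 = 9  (slack)
  C4: 15 − 9 = 6  (slack)
  C5: 25 − 25 = 0  (binding)

Optimal: x = 4, y = 1
Binding: C2, C5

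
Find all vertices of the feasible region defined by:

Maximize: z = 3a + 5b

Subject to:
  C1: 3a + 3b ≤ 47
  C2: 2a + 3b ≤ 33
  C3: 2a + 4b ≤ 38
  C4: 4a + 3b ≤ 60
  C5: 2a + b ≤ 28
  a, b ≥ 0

(0, 0), (14, 0), (12.75, 2.5), (9, 5), (0, 9.5)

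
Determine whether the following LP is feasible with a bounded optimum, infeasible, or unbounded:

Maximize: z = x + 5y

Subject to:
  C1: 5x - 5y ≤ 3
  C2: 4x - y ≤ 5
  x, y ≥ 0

Unbounded (objective can increase without bound)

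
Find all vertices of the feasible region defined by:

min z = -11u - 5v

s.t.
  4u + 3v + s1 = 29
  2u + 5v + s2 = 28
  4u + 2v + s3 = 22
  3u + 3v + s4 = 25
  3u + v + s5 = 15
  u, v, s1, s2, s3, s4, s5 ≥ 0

(0, 0), (5, 0), (4, 3), (3.375, 4.25), (0, 5.6)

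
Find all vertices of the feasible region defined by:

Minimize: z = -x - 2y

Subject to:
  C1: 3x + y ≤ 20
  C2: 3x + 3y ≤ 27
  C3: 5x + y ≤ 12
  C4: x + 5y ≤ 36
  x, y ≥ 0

(0, 0), (2.4, 0), (1, 7), (0, 7.2)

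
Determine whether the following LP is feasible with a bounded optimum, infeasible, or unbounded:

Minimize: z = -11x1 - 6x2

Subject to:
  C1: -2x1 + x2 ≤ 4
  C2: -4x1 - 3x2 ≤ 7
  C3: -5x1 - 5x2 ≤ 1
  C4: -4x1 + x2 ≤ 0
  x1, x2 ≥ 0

Unbounded (objective can decrease without bound)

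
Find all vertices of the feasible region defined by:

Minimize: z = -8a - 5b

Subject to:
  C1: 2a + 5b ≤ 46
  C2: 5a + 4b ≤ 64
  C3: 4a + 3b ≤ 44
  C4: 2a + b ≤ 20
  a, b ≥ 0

(0, 0), (10, 0), (8, 4), (5.857, 6.857), (0, 9.2)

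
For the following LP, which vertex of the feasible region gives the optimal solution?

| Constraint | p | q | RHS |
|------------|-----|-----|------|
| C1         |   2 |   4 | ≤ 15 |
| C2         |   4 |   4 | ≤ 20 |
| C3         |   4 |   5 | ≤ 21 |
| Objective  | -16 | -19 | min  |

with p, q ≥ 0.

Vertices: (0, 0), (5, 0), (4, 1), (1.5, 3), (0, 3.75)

Evaluate the objective at each vertex of the feasible region:
  z(0, 0) = 0
  z(5, 0) = -80
  z(4, 1) = -83  ←
  z(1.5, 3) = -81
  z(0, 3.75) = -71.25
The minimum is at p = 4, q = 1.

(4, 1)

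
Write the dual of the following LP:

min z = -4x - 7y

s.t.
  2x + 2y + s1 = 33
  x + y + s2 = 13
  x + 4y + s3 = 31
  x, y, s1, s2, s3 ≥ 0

Primal min cᵀx s.t. Ax ≤ b, x ≥ 0  →  Dual max −bᵀy s.t. Aᵀy ≥ −c, y ≥ 0.

Maximize: z = -33y1 - 13y2 - 31y3

Subject to:
  2y1 + y2 + y3 ≥ 4
  2y1 + y2 + 4y3 ≥ 7
  y1, y2, y3 ≥ 0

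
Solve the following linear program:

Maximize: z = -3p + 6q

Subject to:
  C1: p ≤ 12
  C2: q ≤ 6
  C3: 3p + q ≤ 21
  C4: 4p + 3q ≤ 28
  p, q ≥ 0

Evaluate the objective at each vertex of the feasible region:
  z(0, 0) = 0
  z(7, 0) = -21
  z(2.5, 6) = 28.5
  z(0, 6) = 36  ←
The maximum is at p = 0, q = 6.

p = 0, q = 6, z = 36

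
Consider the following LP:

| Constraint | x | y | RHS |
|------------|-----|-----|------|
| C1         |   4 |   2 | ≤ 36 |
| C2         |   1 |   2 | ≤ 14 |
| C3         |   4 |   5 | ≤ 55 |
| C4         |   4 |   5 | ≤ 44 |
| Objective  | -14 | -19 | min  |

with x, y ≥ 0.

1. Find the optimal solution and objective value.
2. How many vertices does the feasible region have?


1. x = 6, y = 4, z = -160
2. 5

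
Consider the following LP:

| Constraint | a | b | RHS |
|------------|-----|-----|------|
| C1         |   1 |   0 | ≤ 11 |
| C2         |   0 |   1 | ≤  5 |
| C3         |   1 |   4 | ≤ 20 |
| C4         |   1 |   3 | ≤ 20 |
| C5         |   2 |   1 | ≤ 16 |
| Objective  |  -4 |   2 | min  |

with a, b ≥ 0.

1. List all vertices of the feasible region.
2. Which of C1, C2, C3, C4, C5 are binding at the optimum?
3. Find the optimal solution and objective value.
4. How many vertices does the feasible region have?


1. (0, 0), (8, 0), (6.286, 3.429), (0, 5)
2. C5
3. a = 8, b = 0, z = -32
4. 4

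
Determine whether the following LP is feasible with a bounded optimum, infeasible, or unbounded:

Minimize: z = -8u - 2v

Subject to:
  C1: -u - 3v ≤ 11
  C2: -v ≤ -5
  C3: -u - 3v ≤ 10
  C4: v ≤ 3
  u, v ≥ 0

Infeasible (no feasible solution exists)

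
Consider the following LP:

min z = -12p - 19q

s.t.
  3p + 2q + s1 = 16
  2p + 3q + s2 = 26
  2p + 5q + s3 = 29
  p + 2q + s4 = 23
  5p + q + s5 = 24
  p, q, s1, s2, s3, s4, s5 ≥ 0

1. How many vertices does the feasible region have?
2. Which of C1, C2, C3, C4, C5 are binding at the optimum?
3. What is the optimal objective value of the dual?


1. 5
2. C1, C3
3. -119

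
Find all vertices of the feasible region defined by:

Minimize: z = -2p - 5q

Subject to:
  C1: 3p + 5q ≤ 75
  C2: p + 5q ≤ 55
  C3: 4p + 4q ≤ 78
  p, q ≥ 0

(0, 0), (19.5, 0), (11.25, 8.25), (10, 9), (0, 11)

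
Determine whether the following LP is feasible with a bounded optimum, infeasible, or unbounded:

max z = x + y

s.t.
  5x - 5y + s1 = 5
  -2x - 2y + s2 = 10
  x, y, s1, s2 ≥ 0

Unbounded (objective can increase without bound)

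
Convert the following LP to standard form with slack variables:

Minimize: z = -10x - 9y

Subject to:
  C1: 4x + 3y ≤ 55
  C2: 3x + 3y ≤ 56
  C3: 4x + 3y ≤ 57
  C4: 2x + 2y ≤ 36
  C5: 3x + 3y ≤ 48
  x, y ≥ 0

min z = -10x - 9y

s.t.
  4x + 3y + s1 = 55
  3x + 3y + s2 = 56
  4x + 3y + s3 = 57
  2x + 2y + s4 = 36
  3x + 3y + s5 = 48
  x, y, s1, s2, s3, s4, s5 ≥ 0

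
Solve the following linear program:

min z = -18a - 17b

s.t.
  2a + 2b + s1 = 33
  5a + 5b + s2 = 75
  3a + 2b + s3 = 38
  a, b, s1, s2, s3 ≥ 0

Evaluate the objective at each vertex of the feasible region:
  z(0, 0) = 0
  z(12.67, 0) = -228
  z(8, 7) = -263  ←
  z(0, 15) = -255
The minimum is at a = 8, b = 7.

a = 8, b = 7, z = -263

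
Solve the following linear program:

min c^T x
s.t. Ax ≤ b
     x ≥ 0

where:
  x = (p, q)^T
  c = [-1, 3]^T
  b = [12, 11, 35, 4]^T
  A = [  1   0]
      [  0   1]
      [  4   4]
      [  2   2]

Evaluate the objective at each vertex of the feasible region:
  z(0, 0) = 0
  z(2, 0) = -2  ←
  z(0, 2) = 6
The minimum is at p = 2, q = 0.

p = 2, q = 0, z = -2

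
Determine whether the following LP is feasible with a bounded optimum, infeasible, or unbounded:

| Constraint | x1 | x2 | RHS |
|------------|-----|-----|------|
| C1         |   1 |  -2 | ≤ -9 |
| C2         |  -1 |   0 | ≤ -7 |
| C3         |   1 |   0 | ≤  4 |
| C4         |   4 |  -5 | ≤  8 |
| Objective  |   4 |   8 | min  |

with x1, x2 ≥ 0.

Infeasible (no feasible solution exists)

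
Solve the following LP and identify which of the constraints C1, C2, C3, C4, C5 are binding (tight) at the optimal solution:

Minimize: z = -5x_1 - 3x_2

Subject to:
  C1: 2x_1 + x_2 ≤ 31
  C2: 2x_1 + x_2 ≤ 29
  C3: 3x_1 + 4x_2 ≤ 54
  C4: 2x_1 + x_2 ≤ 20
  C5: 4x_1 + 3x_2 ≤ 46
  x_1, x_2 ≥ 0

At x_1 = 7, x_2 = 6, compute slack b - a·x for each constraint:
  C1: 31 − 20 = 11  (slack)
  C2: 29 − 20 = 9  (slack)
  C3: 54 − 45 = 9  (slack)
  C4: 20 − 20 = 0  (binding)
  C5: 46 − 46 = 0  (binding)

Optimal: x_1 = 7, x_2 = 6
Binding: C4, C5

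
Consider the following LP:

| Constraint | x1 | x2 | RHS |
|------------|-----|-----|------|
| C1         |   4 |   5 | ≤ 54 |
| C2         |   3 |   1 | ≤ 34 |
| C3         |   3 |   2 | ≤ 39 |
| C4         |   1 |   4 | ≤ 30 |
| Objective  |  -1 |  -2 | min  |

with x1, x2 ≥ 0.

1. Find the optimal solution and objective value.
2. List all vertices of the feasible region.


1. x1 = 6, x2 = 6, z = -18
2. (0, 0), (11.33, 0), (10.55, 2.364), (6, 6), (0, 7.5)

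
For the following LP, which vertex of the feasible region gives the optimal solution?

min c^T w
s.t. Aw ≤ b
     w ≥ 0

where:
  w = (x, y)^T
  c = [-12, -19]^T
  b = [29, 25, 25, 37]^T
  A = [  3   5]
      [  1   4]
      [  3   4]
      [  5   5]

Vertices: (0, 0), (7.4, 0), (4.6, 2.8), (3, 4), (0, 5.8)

Evaluate the objective at each vertex of the feasible region:
  z(0, 0) = 0
  z(7.4, 0) = -88.8
  z(4.6, 2.8) = -108.4
  z(3, 4) = -112  ←
  z(0, 5.8) = -110.2
The minimum is at x = 3, y = 4.

(3, 4)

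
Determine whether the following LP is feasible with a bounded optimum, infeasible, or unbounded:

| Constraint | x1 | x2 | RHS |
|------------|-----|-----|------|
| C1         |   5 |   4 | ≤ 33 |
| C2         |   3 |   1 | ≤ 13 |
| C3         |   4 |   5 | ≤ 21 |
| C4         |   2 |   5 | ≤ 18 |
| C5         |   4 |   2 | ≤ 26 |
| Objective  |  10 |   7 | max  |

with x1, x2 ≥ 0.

Feasible with a bounded optimal solution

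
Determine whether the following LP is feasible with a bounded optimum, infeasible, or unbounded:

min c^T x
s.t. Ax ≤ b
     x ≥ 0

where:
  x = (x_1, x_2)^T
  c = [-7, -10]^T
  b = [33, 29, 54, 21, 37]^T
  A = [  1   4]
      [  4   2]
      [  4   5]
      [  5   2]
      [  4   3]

Feasible with a bounded optimal solution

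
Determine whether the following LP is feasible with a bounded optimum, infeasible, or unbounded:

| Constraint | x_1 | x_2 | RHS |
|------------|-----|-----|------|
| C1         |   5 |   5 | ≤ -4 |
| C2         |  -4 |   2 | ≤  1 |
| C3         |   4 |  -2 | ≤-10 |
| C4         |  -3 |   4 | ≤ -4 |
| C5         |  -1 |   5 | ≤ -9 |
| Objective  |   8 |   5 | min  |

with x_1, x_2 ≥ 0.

Infeasible (no feasible solution exists)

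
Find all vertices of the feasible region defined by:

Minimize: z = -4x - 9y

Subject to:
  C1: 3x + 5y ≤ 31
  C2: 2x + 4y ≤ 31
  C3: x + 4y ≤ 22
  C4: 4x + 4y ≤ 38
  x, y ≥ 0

(0, 0), (9.5, 0), (8.25, 1.25), (2, 5), (0, 5.5)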